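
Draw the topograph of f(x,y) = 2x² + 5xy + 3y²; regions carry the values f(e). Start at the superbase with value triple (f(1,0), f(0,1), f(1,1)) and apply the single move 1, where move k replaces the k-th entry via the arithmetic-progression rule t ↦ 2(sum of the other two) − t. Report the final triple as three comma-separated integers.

start (2,3,10) = (f(1,0),f(0,1),f(1,1))
replace slot 1: 2·(3+10) − 2 = 24 → (24,3,10)

24,3,10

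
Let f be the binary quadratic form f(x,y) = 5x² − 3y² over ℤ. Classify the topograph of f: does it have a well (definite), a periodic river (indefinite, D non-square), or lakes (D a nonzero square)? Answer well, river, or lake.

D = b²−4ac = 0² − 4·5·(-3) = 60
D > 0 non-square ⇒ indefinite ⇒ periodic river

river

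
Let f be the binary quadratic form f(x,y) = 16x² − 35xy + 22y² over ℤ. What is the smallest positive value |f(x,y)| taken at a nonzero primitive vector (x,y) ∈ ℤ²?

translate: b→-3 (≡-35 mod 32), so (16,-35,22)→(16,-3,3)
flip: (16,-3,3)→(3,3,16)
reduced (well bottom): (3,3,16) with a≤c, −a<b≤a
well minimum = a = 3

3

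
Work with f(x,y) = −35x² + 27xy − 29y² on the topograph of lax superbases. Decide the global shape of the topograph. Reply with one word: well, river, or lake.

D = b²−4ac = 27² − 4·(-35)·(-29) = -3331
D < 0 ⇒ definite ⇒ every region one sign ⇒ single well

well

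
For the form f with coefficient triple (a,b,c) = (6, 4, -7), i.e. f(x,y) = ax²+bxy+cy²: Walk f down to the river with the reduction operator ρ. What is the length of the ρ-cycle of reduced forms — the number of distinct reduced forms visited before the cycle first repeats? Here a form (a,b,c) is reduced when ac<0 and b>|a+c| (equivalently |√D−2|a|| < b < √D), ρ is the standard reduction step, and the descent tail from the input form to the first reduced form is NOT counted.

D = 184, ⌊√D⌋ = 13
river: ρ → (-7,10,3)
river: ρ → (3,8,-10)
river: ρ → (-10,12,1)
river: ρ → (1,12,-10)
river: ρ → (-10,8,3)
river: ρ → (3,10,-7)
river: ρ → (-7,4,6)
river: ρ → (6,8,-5)
river: ρ → (-5,12,2)
river: ρ → (2,12,-5)
river: ρ → (-5,8,6)
river: ρ → (6,4,-7)
ρ-cycle length = 12 (tail of 0 descent steps not counted)

12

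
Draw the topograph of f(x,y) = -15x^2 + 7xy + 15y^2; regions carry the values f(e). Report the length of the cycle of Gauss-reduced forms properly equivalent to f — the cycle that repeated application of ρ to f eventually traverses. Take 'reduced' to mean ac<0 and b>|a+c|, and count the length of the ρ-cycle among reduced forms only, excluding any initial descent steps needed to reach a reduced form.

D = 949, ⌊√D⌋ = 30
river: ρ → (15,23,-7)
river: ρ → (-7,19,21)
river: ρ → (21,23,-5)
river: ρ → (-5,27,11)
river: ρ → (11,17,-15)
river: ρ → (-15,13,13)
river: ρ → (13,13,-15)
river: ρ → (-15,17,11)
river: ρ → (11,27,-5)
river: ρ → (-5,23,21)
river: ρ → (21,19,-7)
river: ρ → (-7,23,15)
river: ρ → (15,7,-15)
river: ρ → (-15,23,7)
river: ρ → (7,19,-21)
river: ρ → (-21,23,5)
river: ρ → (5,27,-11)
river: ρ → (-11,17,15)
river: ρ → (15,13,-13)
river: ρ → (-13,13,15)
river: ρ → (15,17,-11)
river: ρ → (-11,27,5)
river: ρ → (5,23,-21)
river: ρ → (-21,19,7)
river: ρ → (7,23,-15)
river: ρ → (-15,7,15)
ρ-cycle length = 26 (tail of 0 descent steps not counted)

26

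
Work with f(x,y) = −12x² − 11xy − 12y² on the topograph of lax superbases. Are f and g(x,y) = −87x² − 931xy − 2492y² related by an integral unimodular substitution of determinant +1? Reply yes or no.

D₁ = -455, D₂ = -455
f is negative-definite; reduce −f:
−f: reduced (well bottom): (12,11,12) with a≤c, −a<b≤a
flip sign back: reduced form of f is (-12,-11,-12)
g is negative-definite; reduce −g:
−g: translate: b→61 (≡931 mod 174), so (87,931,2492)→(87,61,12)
−g: flip: (87,61,12)→(12,-61,87)
−g: translate: b→11 (≡-61 mod 24), so (12,-61,87)→(12,11,12)
−g: reduced (well bottom): (12,11,12) with a≤c, −a<b≤a
flip sign back: reduced form of g is (-12,-11,-12)
reduced forms (-12, -11, -12) vs (-12, -11, -12) ⇒ equivalent

yes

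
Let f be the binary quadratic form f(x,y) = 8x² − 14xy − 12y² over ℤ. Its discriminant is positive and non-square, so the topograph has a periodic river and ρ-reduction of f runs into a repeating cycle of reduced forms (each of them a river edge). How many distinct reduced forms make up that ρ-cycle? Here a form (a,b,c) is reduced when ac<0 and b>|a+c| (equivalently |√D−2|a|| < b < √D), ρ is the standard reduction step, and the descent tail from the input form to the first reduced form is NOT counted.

D = 580, ⌊√D⌋ = 24
descent: ρ → (-12,14,8)  [lands on river]
river: ρ → (8,18,-8)
river: ρ → (-8,14,12)
river: ρ → (12,10,-10)
river: ρ → (-10,10,12)
river: ρ → (12,14,-8)
river: ρ → (-8,18,8)
river: ρ → (8,14,-12)
river: ρ → (-12,10,10)
river: ρ → (10,10,-12)
ρ-cycle length = 10 (tail of 1 descent step not counted)

10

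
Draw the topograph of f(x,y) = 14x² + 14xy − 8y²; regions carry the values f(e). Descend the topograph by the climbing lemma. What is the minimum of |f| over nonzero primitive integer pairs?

river: ρ → (-8,18,10)
river: ρ → (10,22,-4)
river: ρ → (-4,18,20)
river: ρ → (20,22,-2)
river: ρ → (-2,22,20)
river: ρ → (20,18,-4)
river: ρ → (-4,22,10)
river: ρ → (10,18,-8)
river: ρ → (-8,14,14)
river: ρ → (14,14,-8)
closes: descent 0, river 10
min |a| on river = 2

2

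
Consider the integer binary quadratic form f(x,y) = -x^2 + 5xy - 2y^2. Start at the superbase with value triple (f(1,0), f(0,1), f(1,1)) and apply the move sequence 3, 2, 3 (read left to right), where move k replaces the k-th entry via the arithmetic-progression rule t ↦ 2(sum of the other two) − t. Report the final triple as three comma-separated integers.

start (-1,-2,2) = (f(1,0),f(0,1),f(1,1))
replace slot 3: 2·((-1)+(-2)) − 2 = -8 → (-1,-2,-8)
replace slot 2: 2·((-1)+(-8)) − (-2) = -16 → (-1,-16,-8)
replace slot 3: 2·((-1)+(-16)) − (-8) = -26 → (-1,-16,-26)

-1,-16,-26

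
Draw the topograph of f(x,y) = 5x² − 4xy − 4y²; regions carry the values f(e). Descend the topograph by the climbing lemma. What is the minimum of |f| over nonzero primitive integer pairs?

descent: ρ → (-4,4,5)  [lands on river]
river: ρ → (5,6,-3)
river: ρ → (-3,6,5)
river: ρ → (5,4,-4)
closes: descent 1, river 4
min |a| on river = 3

3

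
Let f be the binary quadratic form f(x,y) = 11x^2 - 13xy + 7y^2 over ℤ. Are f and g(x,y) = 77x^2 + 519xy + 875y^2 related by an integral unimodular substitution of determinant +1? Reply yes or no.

D₁ = -139, D₂ = -139
f: translate: b→9 (≡-13 mod 22), so (11,-13,7)→(11,9,5)
f: flip: (11,9,5)→(5,-9,11)
f: translate: b→1 (≡-9 mod 10), so (5,-9,11)→(5,1,7)
f: reduced (well bottom): (5,1,7) with a≤c, −a<b≤a
g: translate: b→57 (≡519 mod 154), so (77,519,875)→(77,57,11)
g: flip: (77,57,11)→(11,-57,77)
g: translate: b→9 (≡-57 mod 22), so (11,-57,77)→(11,9,5)
g: flip: (11,9,5)→(5,-9,11)
g: translate: b→1 (≡-9 mod 10), so (5,-9,11)→(5,1,7)
g: reduced (well bottom): (5,1,7) with a≤c, −a<b≤a
reduced forms (5, 1, 7) vs (5, 1, 7) ⇒ equivalent

yes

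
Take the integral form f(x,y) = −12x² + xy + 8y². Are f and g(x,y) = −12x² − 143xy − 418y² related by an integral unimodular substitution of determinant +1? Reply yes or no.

D₁ = 385, D₂ = 385
river cycle of f (length 10): (8, 15, -5), (-5, 15, 8), (8, 17, -3), (-3, 19, 2), (2, 17, -12), (-12, 7, 7), (7, 7, -12), (-12, 17, 2), (2, 19, -3), (-3, 17, 8)
river cycle of g (length 10): (8, 15, -5), (-5, 15, 8), (8, 17, -3), (-3, 19, 2), (2, 17, -12), (-12, 7, 7), (7, 7, -12), (-12, 17, 2), (2, 19, -3), (-3, 17, 8)
cycles coincide ⇒ equivalent

yes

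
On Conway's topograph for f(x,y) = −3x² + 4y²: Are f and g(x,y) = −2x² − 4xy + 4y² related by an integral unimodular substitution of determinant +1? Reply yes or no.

D₁ = 48, D₂ = 48
river cycle of f (length 2): (-3, 6, 1), (1, 6, -3)
river cycle of g (length 2): (4, 4, -2), (-2, 4, 4)
cycles differ ⇒ inequivalent

no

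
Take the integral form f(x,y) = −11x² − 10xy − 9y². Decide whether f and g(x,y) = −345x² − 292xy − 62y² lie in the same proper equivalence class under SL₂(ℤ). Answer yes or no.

D₁ = -296, D₂ = -296
f is negative-definite; reduce −f:
−f: flip: (11,10,9)→(9,-10,11)
−f: translate: b→8 (≡-10 mod 18), so (9,-10,11)→(9,8,10)
−f: reduced (well bottom): (9,8,10) with a≤c, −a<b≤a
flip sign back: reduced form of f is (-9,-8,-10)
g is negative-definite; reduce −g:
−g: flip: (345,292,62)→(62,-292,345)
−g: translate: b→-44 (≡-292 mod 124), so (62,-292,345)→(62,-44,9)
−g: flip: (62,-44,9)→(9,44,62)
−g: translate: b→8 (≡44 mod 18), so (9,44,62)→(9,8,10)
−g: reduced (well bottom): (9,8,10) with a≤c, −a<b≤a
flip sign back: reduced form of g is (-9,-8,-10)
reduced forms (-9, -8, -10) vs (-9, -8, -10) ⇒ equivalent

yes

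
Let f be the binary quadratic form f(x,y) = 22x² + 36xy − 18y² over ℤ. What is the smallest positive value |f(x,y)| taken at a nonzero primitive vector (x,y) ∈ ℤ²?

river: ρ → (-18,36,22)
river: ρ → (22,52,-2)
river: ρ → (-2,52,22)
river: ρ → (22,36,-18)
closes: descent 0, river 4
min |a| on river = 2

2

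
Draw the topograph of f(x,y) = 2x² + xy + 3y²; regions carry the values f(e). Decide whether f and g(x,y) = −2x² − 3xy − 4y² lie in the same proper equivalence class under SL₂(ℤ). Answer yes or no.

D₁ = -23, D₂ = -23
f: reduced (well bottom): (2,1,3) with a≤c, −a<b≤a
g is negative-definite; reduce −g:
−g: translate: b→-1 (≡3 mod 4), so (2,3,4)→(2,-1,3)
−g: reduced (well bottom): (2,-1,3) with a≤c, −a<b≤a
flip sign back: reduced form of g is (-2,1,-3)
reduced forms (2, 1, 3) vs (-2, 1, -3) ⇒ inequivalent

no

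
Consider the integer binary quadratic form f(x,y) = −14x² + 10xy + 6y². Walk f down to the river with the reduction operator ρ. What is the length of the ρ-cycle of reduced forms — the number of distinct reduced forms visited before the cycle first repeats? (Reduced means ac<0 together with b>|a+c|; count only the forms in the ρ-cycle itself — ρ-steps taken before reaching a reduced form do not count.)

D = 436, ⌊√D⌋ = 20
river: ρ → (6,14,-10)
river: ρ → (-10,6,10)
river: ρ → (10,14,-6)
river: ρ → (-6,10,14)
river: ρ → (14,18,-2)
river: ρ → (-2,18,14)
river: ρ → (14,10,-6)
river: ρ → (-6,14,10)
river: ρ → (10,6,-10)
river: ρ → (-10,14,6)
river: ρ → (6,10,-14)
river: ρ → (-14,18,2)
river: ρ → (2,18,-14)
river: ρ → (-14,10,6)
ρ-cycle length = 14 (tail of 0 descent steps not counted)

14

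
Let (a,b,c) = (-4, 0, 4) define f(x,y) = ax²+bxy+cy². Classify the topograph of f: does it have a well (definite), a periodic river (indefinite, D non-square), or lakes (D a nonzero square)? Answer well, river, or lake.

D = b²−4ac = 0² − 4·(-4)·4 = 64
D = 8² is a perfect square ⇒ form factors over ℤ ⇒ lakes

lake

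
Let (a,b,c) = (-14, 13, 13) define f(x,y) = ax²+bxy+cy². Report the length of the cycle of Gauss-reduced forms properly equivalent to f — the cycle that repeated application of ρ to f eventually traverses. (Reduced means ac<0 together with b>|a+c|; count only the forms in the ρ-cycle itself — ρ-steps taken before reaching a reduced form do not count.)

D = 897, ⌊√D⌋ = 29
river: ρ → (13,13,-14)
river: ρ → (-14,15,12)
river: ρ → (12,9,-17)
river: ρ → (-17,25,4)
river: ρ → (4,23,-23)
river: ρ → (-23,23,4)
river: ρ → (4,25,-17)
river: ρ → (-17,9,12)
river: ρ → (12,15,-14)
river: ρ → (-14,13,13)
ρ-cycle length = 10 (tail of 0 descent steps not counted)

10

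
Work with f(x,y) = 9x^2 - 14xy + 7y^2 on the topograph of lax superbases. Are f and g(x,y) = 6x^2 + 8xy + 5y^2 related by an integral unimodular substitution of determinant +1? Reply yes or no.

D₁ = -56, D₂ = -56
f: translate: b→4 (≡-14 mod 18), so (9,-14,7)→(9,4,2)
f: flip: (9,4,2)→(2,-4,9)
f: translate: b→0 (≡-4 mod 4), so (2,-4,9)→(2,0,7)
f: reduced (well bottom): (2,0,7) with a≤c, −a<b≤a
g: translate: b→-4 (≡8 mod 12), so (6,8,5)→(6,-4,3)
g: flip: (6,-4,3)→(3,4,6)
g: translate: b→-2 (≡4 mod 6), so (3,4,6)→(3,-2,5)
g: reduced (well bottom): (3,-2,5) with a≤c, −a<b≤a
reduced forms (2, 0, 7) vs (3, -2, 5) ⇒ inequivalent

no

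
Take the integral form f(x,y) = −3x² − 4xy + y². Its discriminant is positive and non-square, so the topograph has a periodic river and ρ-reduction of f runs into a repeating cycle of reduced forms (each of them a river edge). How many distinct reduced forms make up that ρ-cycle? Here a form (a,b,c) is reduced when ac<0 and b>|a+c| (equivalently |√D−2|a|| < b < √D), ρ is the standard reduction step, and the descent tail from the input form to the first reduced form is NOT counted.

D = 28, ⌊√D⌋ = 5
descent: ρ → (1,4,-3)  [lands on river]
river: ρ → (-3,2,2)
river: ρ → (2,2,-3)
river: ρ → (-3,4,1)
ρ-cycle length = 4 (tail of 1 descent step not counted)

4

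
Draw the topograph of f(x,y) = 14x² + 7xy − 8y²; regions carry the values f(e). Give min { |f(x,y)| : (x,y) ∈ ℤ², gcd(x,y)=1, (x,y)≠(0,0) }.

river: ρ → (-8,9,13)
river: ρ → (13,17,-4)
river: ρ → (-4,15,17)
river: ρ → (17,19,-2)
river: ρ → (-2,21,7)
river: ρ → (7,21,-2)
river: ρ → (-2,19,17)
river: ρ → (17,15,-4)
river: ρ → (-4,17,13)
river: ρ → (13,9,-8)
river: ρ → (-8,7,14)
river: ρ → (14,21,-1)
river: ρ → (-1,21,14)
river: ρ → (14,7,-8)
closes: descent 0, river 14
min |a| on river = 1

1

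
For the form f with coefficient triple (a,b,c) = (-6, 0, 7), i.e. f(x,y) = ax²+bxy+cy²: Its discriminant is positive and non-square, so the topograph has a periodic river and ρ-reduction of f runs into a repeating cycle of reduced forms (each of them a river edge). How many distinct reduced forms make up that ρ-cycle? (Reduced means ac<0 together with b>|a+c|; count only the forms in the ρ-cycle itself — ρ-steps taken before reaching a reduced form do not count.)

D = 168, ⌊√D⌋ = 12
descent: ρ → (7,0,-6)
descent: ρ → (-6,12,1)  [lands on river]
river: ρ → (1,12,-6)
ρ-cycle length = 2 (tail of 2 descent steps not counted)

2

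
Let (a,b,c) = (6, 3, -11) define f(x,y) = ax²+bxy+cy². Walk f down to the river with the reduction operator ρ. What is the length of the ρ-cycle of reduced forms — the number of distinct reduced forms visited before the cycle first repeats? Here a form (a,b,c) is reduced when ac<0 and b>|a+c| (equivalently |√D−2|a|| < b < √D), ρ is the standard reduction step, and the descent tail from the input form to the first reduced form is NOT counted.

D = 273, ⌊√D⌋ = 16
descent: ρ → (-11,-3,6)
descent: ρ → (6,15,-2)  [lands on river]
river: ρ → (-2,13,13)
river: ρ → (13,13,-2)
river: ρ → (-2,15,6)
river: ρ → (6,9,-8)
river: ρ → (-8,7,7)
river: ρ → (7,7,-8)
river: ρ → (-8,9,6)
ρ-cycle length = 8 (tail of 2 descent steps not counted)

8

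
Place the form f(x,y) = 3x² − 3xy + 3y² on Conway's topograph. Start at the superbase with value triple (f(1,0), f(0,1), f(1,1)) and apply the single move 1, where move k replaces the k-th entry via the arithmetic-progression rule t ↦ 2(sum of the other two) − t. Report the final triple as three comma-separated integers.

start (3,3,3) = (f(1,0),f(0,1),f(1,1))
replace slot 1: 2·(3+3) − 3 = 9 → (9,3,3)

9,3,3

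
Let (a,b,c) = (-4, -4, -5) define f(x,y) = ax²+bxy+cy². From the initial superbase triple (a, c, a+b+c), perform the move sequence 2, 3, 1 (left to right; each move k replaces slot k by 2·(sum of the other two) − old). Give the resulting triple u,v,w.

start (-4,-5,-13) = (f(1,0),f(0,1),f(1,1))
replace slot 2: 2·((-4)+(-13)) − (-5) = -29 → (-4,-29,-13)
replace slot 3: 2·((-4)+(-29)) − (-13) = -53 → (-4,-29,-53)
replace slot 1: 2·((-29)+(-53)) − (-4) = -160 → (-160,-29,-53)

-160,-29,-53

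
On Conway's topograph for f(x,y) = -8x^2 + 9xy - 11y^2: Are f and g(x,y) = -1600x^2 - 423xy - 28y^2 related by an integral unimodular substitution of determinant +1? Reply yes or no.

D₁ = -271, D₂ = -271
f is negative-definite; reduce −f:
−f: translate: b→7 (≡-9 mod 16), so (8,-9,11)→(8,7,10)
−f: reduced (well bottom): (8,7,10) with a≤c, −a<b≤a
flip sign back: reduced form of f is (-8,-7,-10)
g is negative-definite; reduce −g:
−g: flip: (1600,423,28)→(28,-423,1600)
−g: translate: b→25 (≡-423 mod 56), so (28,-423,1600)→(28,25,8)
−g: flip: (28,25,8)→(8,-25,28)
−g: translate: b→7 (≡-25 mod 16), so (8,-25,28)→(8,7,10)
−g: reduced (well bottom): (8,7,10) with a≤c, −a<b≤a
flip sign back: reduced form of g is (-8,-7,-10)
reduced forms (-8, -7, -10) vs (-8, -7, -10) ⇒ equivalent

yes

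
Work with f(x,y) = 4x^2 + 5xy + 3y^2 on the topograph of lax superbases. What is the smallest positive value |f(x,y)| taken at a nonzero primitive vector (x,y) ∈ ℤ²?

translate: b→-3 (≡5 mod 8), so (4,5,3)→(4,-3,2)
flip: (4,-3,2)→(2,3,4)
translate: b→-1 (≡3 mod 4), so (2,3,4)→(2,-1,3)
reduced (well bottom): (2,-1,3) with a≤c, −a<b≤a
well minimum = a = 2

2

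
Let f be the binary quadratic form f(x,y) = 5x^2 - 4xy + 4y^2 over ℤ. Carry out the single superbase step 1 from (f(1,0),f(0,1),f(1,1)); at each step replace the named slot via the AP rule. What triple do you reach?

start (5,4,5) = (f(1,0),f(0,1),f(1,1))
replace slot 1: 2·(4+5) − 5 = 13 → (13,4,5)

13,4,5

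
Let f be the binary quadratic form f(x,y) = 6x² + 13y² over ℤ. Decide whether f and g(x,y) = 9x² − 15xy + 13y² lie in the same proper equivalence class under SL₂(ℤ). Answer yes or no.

D₁ = -312, D₂ = -243
discriminants differ ⇒ not SL₂(ℤ)-equivalent

no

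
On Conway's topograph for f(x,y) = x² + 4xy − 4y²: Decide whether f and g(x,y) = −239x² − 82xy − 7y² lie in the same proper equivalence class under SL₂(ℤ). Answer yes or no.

D₁ = 32, D₂ = 32
river cycle of f (length 2): (-4, 4, 1), (1, 4, -4)
river cycle of g (length 2): (1, 4, -4), (-4, 4, 1)
cycles coincide ⇒ equivalent

yes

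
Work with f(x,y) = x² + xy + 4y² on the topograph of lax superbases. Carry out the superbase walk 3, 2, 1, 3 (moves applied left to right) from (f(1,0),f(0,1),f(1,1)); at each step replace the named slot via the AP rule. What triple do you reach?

start (1,4,6) = (f(1,0),f(0,1),f(1,1))
replace slot 3: 2·(1+4) − 6 = 4 → (1,4,4)
replace slot 2: 2·(1+4) − 4 = 6 → (1,6,4)
replace slot 1: 2·(6+4) − 1 = 19 → (19,6,4)
replace slot 3: 2·(19+6) − 4 = 46 → (19,6,46)

19,6,46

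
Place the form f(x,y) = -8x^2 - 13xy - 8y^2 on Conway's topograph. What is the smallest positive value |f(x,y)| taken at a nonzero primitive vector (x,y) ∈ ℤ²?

translate: b→-3 (≡13 mod 16), so (8,13,8)→(8,-3,3)
flip: (8,-3,3)→(3,3,8)
reduced (well bottom): (3,3,8) with a≤c, −a<b≤a
well minimum |f| = |-3| = 3 (negative-definite)

3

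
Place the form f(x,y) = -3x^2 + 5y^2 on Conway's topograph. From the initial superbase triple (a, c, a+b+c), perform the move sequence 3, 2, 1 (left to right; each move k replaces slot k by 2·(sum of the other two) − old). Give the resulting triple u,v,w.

start (-3,5,2) = (f(1,0),f(0,1),f(1,1))
replace slot 3: 2·((-3)+5) − 2 = 2 → (-3,5,2)
replace slot 2: 2·((-3)+2) − 5 = -7 → (-3,-7,2)
replace slot 1: 2·((-7)+2) − (-3) = -7 → (-7,-7,2)

-7,-7,2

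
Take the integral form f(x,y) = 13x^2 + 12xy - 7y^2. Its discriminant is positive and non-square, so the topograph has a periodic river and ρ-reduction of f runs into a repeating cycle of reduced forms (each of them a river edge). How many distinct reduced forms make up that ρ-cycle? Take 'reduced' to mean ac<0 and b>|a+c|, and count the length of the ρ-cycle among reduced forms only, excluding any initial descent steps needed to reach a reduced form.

D = 508, ⌊√D⌋ = 22
river: ρ → (-7,16,9)
river: ρ → (9,20,-3)
river: ρ → (-3,22,2)
river: ρ → (2,22,-3)
river: ρ → (-3,20,9)
river: ρ → (9,16,-7)
river: ρ → (-7,12,13)
river: ρ → (13,14,-6)
river: ρ → (-6,22,1)
river: ρ → (1,22,-6)
river: ρ → (-6,14,13)
river: ρ → (13,12,-7)
ρ-cycle length = 12 (tail of 0 descent steps not counted)

12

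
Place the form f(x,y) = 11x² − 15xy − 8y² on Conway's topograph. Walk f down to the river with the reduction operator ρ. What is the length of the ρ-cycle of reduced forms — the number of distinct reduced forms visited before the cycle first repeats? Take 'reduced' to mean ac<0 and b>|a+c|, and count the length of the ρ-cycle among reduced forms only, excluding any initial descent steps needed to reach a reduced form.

D = 577, ⌊√D⌋ = 24
descent: ρ → (-8,15,11)  [lands on river]
river: ρ → (11,7,-12)
river: ρ → (-12,17,6)
river: ρ → (6,19,-9)
river: ρ → (-9,17,8)
river: ρ → (8,15,-11)
river: ρ → (-11,7,12)
river: ρ → (12,17,-6)
river: ρ → (-6,19,9)
river: ρ → (9,17,-8)
ρ-cycle length = 10 (tail of 1 descent step not counted)

10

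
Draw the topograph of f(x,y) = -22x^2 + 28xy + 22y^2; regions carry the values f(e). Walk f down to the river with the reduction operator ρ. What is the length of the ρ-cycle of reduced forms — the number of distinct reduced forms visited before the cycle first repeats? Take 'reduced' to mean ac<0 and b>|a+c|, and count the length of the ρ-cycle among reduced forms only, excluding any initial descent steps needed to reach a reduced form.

D = 2720, ⌊√D⌋ = 52
river: ρ → (22,16,-28)
river: ρ → (-28,40,10)
river: ρ → (10,40,-28)
river: ρ → (-28,16,22)
river: ρ → (22,28,-22)
river: ρ → (-22,16,28)
river: ρ → (28,40,-10)
river: ρ → (-10,40,28)
river: ρ → (28,16,-22)
river: ρ → (-22,28,22)
ρ-cycle length = 10 (tail of 0 descent steps not counted)

10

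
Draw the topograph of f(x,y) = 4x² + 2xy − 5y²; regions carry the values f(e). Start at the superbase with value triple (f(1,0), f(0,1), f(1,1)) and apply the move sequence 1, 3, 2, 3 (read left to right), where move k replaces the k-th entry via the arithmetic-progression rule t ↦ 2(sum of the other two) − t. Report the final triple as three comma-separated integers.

start (4,-5,1) = (f(1,0),f(0,1),f(1,1))
replace slot 1: 2·((-5)+1) − 4 = -12 → (-12,-5,1)
replace slot 3: 2·((-12)+(-5)) − 1 = -35 → (-12,-5,-35)
replace slot 2: 2·((-12)+(-35)) − (-5) = -89 → (-12,-89,-35)
replace slot 3: 2·((-12)+(-89)) − (-35) = -167 → (-12,-89,-167)

-12,-89,-167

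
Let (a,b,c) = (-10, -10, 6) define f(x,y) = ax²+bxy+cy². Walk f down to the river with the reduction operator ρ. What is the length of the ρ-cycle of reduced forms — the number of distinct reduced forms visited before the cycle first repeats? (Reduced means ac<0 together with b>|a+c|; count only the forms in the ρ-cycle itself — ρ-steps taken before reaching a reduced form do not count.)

D = 340, ⌊√D⌋ = 18
descent: ρ → (6,10,-10)  [lands on river]
river: ρ → (-10,10,6)
river: ρ → (6,14,-6)
river: ρ → (-6,10,10)
river: ρ → (10,10,-6)
river: ρ → (-6,14,6)
ρ-cycle length = 6 (tail of 1 descent step not counted)

6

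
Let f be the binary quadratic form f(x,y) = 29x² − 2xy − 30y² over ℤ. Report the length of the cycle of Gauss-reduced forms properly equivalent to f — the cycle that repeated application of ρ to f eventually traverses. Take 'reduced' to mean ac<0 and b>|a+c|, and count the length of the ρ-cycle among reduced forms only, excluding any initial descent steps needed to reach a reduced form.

D = 3484, ⌊√D⌋ = 59
descent: ρ → (-30,2,29)  [lands on river]
river: ρ → (29,56,-3)
river: ρ → (-3,58,10)
river: ρ → (10,42,-43)
river: ρ → (-43,44,9)
river: ρ → (9,46,-38)
river: ρ → (-38,30,17)
river: ρ → (17,38,-30)
river: ρ → (-30,22,25)
river: ρ → (25,28,-27)
river: ρ → (-27,26,26)
river: ρ → (26,26,-27)
river: ρ → (-27,28,25)
river: ρ → (25,22,-30)
river: ρ → (-30,38,17)
river: ρ → (17,30,-38)
river: ρ → (-38,46,9)
river: ρ → (9,44,-43)
river: ρ → (-43,42,10)
river: ρ → (10,58,-3)
river: ρ → (-3,56,29)
river: ρ → (29,2,-30)
river: ρ → (-30,58,1)
river: ρ → (1,58,-30)
ρ-cycle length = 24 (tail of 1 descent step not counted)

24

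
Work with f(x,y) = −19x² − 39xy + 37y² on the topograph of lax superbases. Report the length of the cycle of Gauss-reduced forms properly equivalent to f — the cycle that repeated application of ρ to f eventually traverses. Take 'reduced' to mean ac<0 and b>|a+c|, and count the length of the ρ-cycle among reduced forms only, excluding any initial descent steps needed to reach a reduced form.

D = 4333, ⌊√D⌋ = 65
descent: ρ → (37,39,-19)  [lands on river]
river: ρ → (-19,37,39)
river: ρ → (39,41,-17)
river: ρ → (-17,61,9)
river: ρ → (9,65,-3)
river: ρ → (-3,61,51)
river: ρ → (51,41,-13)
river: ρ → (-13,63,7)
river: ρ → (7,63,-13)
river: ρ → (-13,41,51)
river: ρ → (51,61,-3)
river: ρ → (-3,65,9)
river: ρ → (9,61,-17)
river: ρ → (-17,41,39)
river: ρ → (39,37,-19)
river: ρ → (-19,39,37)
river: ρ → (37,35,-21)
river: ρ → (-21,49,23)
river: ρ → (23,43,-27)
river: ρ → (-27,65,1)
river: ρ → (1,65,-27)
river: ρ → (-27,43,23)
river: ρ → (23,49,-21)
river: ρ → (-21,35,37)
ρ-cycle length = 24 (tail of 1 descent step not counted)

24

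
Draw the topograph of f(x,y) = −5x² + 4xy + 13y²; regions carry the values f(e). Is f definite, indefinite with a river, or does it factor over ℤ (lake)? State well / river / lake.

D = b²−4ac = 4² − 4·(-5)·13 = 276
D > 0 non-square ⇒ indefinite ⇒ periodic river

river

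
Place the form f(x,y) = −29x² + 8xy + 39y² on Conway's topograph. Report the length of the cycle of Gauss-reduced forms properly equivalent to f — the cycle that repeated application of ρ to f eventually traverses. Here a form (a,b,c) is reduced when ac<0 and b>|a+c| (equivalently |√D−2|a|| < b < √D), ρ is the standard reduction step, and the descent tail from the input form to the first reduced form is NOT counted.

D = 4588, ⌊√D⌋ = 67
descent: ρ → (39,-8,-29)
descent: ρ → (-29,66,2)  [lands on river]
river: ρ → (2,66,-29)
river: ρ → (-29,50,18)
river: ρ → (18,58,-17)
river: ρ → (-17,44,39)
river: ρ → (39,34,-22)
river: ρ → (-22,54,19)
river: ρ → (19,60,-13)
river: ρ → (-13,44,51)
river: ρ → (51,58,-6)
river: ρ → (-6,62,31)
river: ρ → (31,62,-6)
river: ρ → (-6,58,51)
river: ρ → (51,44,-13)
river: ρ → (-13,60,19)
river: ρ → (19,54,-22)
river: ρ → (-22,34,39)
river: ρ → (39,44,-17)
river: ρ → (-17,58,18)
river: ρ → (18,50,-29)
ρ-cycle length = 20 (tail of 2 descent steps not counted)

20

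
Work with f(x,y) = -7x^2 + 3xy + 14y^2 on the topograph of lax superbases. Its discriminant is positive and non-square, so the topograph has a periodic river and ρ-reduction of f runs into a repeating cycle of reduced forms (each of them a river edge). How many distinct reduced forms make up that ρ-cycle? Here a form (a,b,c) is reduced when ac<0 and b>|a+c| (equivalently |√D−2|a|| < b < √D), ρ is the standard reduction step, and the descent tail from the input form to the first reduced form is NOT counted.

D = 401, ⌊√D⌋ = 20
descent: ρ → (14,-3,-7)
descent: ρ → (-7,17,4)  [lands on river]
river: ρ → (4,15,-11)
river: ρ → (-11,7,8)
river: ρ → (8,9,-10)
river: ρ → (-10,11,7)
river: ρ → (7,17,-4)
river: ρ → (-4,15,11)
river: ρ → (11,7,-8)
river: ρ → (-8,9,10)
river: ρ → (10,11,-7)
ρ-cycle length = 10 (tail of 2 descent steps not counted)

10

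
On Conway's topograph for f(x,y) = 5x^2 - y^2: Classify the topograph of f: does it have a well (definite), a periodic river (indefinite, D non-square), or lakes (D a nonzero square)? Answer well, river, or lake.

D = b²−4ac = 0² − 4·5·(-1) = 20
D > 0 non-square ⇒ indefinite ⇒ periodic river

river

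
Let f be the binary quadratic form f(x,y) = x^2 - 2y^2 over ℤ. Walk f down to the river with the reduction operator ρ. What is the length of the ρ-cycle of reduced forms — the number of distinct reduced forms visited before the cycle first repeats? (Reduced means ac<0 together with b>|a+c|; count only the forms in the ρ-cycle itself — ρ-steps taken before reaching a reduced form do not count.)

D = 8, ⌊√D⌋ = 2
descent: ρ → (-2,0,1)
descent: ρ → (1,2,-1)  [lands on river]
river: ρ → (-1,2,1)
ρ-cycle length = 2 (tail of 2 descent steps not counted)

2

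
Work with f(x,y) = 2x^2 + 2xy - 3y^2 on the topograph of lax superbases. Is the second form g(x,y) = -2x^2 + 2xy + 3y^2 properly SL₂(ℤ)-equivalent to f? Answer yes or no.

D₁ = 28, D₂ = 28
river cycle of f (length 4): (-3, 4, 1), (1, 4, -3), (-3, 2, 2), (2, 2, -3)
river cycle of g (length 4): (3, 4, -1), (-1, 4, 3), (3, 2, -2), (-2, 2, 3)
cycles differ ⇒ inequivalent

no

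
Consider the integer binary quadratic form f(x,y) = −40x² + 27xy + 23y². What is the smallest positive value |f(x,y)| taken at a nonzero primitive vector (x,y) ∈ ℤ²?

river: ρ → (23,65,-2)
river: ρ → (-2,63,55)
river: ρ → (55,47,-10)
river: ρ → (-10,53,40)
river: ρ → (40,27,-23)
river: ρ → (-23,65,2)
river: ρ → (2,63,-55)
river: ρ → (-55,47,10)
river: ρ → (10,53,-40)
river: ρ → (-40,27,23)
closes: descent 0, river 10
min |a| on river = 2

2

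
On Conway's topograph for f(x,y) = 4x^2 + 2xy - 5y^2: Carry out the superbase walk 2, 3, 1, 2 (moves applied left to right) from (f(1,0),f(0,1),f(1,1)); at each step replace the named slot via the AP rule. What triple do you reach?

start (4,-5,1) = (f(1,0),f(0,1),f(1,1))
replace slot 2: 2·(4+1) − (-5) = 15 → (4,15,1)
replace slot 3: 2·(4+15) − 1 = 37 → (4,15,37)
replace slot 1: 2·(15+37) − 4 = 100 → (100,15,37)
replace slot 2: 2·(100+37) − 15 = 259 → (100,259,37)

100,259,37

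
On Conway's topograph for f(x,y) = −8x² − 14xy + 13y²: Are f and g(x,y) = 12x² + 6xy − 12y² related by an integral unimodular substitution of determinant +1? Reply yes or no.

D₁ = 612, D₂ = 612
river cycle of f (length 8): (13, 14, -8), (-8, 18, 9), (9, 18, -8), (-8, 14, 13), (13, 12, -9), (-9, 24, 1), (1, 24, -9), (-9, 12, 13)
river cycle of g (length 6): (-12, 18, 6), (6, 18, -12), (-12, 6, 12), (12, 18, -6), (-6, 18, 12), (12, 6, -12)
cycles differ ⇒ inequivalent

no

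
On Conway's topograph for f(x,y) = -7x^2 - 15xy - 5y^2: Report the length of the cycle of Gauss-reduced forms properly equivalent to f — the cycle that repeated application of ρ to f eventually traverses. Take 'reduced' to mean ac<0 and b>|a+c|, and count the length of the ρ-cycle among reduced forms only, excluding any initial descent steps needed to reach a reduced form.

D = 85, ⌊√D⌋ = 9
descent: ρ → (-5,5,3)  [lands on river]
river: ρ → (3,7,-3)
river: ρ → (-3,5,5)
river: ρ → (5,5,-3)
river: ρ → (-3,7,3)
river: ρ → (3,5,-5)
ρ-cycle length = 6 (tail of 1 descent step not counted)

6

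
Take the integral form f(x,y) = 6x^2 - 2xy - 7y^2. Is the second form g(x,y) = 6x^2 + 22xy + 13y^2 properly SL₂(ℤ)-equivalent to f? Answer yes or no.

D₁ = 172, D₂ = 172
river cycle of f (length 10): (-7, 2, 6), (6, 10, -3), (-3, 8, 9), (9, 10, -2), (-2, 10, 9), (9, 8, -3), (-3, 10, 6), (6, 2, -7), (-7, 12, 1), (1, 12, -7)
river cycle of g (length 10): (-3, 8, 9), (9, 10, -2), (-2, 10, 9), (9, 8, -3), (-3, 10, 6), (6, 2, -7), (-7, 12, 1), (1, 12, -7), (-7, 2, 6), (6, 10, -3)
cycles coincide ⇒ equivalent

yes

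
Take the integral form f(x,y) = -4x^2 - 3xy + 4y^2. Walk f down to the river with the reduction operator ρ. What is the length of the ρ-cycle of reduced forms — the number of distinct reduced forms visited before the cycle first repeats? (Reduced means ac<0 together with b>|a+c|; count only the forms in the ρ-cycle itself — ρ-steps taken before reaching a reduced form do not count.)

D = 73, ⌊√D⌋ = 8
descent: ρ → (4,3,-4)  [lands on river]
river: ρ → (-4,5,3)
river: ρ → (3,7,-2)
river: ρ → (-2,5,6)
river: ρ → (6,7,-1)
river: ρ → (-1,7,6)
river: ρ → (6,5,-2)
river: ρ → (-2,7,3)
river: ρ → (3,5,-4)
river: ρ → (-4,3,4)
river: ρ → (4,5,-3)
river: ρ → (-3,7,2)
river: ρ → (2,5,-6)
river: ρ → (-6,7,1)
river: ρ → (1,7,-6)
river: ρ → (-6,5,2)
river: ρ → (2,7,-3)
river: ρ → (-3,5,4)
ρ-cycle length = 18 (tail of 1 descent step not counted)

18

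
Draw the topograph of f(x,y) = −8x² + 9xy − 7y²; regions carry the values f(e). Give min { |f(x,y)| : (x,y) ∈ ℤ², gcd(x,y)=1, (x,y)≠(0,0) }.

translate: b→7 (≡-9 mod 16), so (8,-9,7)→(8,7,6)
flip: (8,7,6)→(6,-7,8)
translate: b→5 (≡-7 mod 12), so (6,-7,8)→(6,5,7)
reduced (well bottom): (6,5,7) with a≤c, −a<b≤a
well minimum |f| = |-6| = 6 (negative-definite)

6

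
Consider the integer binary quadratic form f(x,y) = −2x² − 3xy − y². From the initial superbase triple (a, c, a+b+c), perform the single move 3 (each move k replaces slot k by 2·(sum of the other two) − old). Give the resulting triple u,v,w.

start (-2,-1,-6) = (f(1,0),f(0,1),f(1,1))
replace slot 3: 2·((-2)+(-1)) − (-6) = 0 → (-2,-1,0)

-2,-1,0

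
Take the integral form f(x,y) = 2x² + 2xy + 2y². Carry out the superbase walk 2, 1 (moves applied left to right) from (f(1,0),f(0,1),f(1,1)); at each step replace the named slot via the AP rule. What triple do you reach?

start (2,2,6) = (f(1,0),f(0,1),f(1,1))
replace slot 2: 2·(2+6) − 2 = 14 → (2,14,6)
replace slot 1: 2·(14+6) − 2 = 38 → (38,14,6)

38,14,6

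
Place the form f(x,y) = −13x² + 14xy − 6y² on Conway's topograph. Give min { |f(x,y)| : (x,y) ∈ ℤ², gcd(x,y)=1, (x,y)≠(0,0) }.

translate: b→12 (≡-14 mod 26), so (13,-14,6)→(13,12,5)
flip: (13,12,5)→(5,-12,13)
translate: b→-2 (≡-12 mod 10), so (5,-12,13)→(5,-2,6)
reduced (well bottom): (5,-2,6) with a≤c, −a<b≤a
well minimum |f| = |-5| = 5 (negative-definite)

5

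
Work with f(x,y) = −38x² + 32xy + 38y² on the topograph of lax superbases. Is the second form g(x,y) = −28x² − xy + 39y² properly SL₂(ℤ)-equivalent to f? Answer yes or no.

D₁ = 6800, D₂ = 4369
discriminants differ ⇒ not SL₂(ℤ)-equivalent

no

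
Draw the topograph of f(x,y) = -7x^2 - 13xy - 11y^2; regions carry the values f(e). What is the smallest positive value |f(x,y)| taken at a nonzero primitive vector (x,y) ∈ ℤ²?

translate: b→-1 (≡13 mod 14), so (7,13,11)→(7,-1,5)
flip: (7,-1,5)→(5,1,7)
reduced (well bottom): (5,1,7) with a≤c, −a<b≤a
well minimum |f| = |-5| = 5 (negative-definite)

5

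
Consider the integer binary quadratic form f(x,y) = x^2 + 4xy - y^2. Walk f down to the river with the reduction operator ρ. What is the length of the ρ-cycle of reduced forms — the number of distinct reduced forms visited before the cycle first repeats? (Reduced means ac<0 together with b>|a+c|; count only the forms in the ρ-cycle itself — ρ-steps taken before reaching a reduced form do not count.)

D = 20, ⌊√D⌋ = 4
river: ρ → (-1,4,1)
river: ρ → (1,4,-1)
ρ-cycle length = 2 (tail of 0 descent steps not counted)

2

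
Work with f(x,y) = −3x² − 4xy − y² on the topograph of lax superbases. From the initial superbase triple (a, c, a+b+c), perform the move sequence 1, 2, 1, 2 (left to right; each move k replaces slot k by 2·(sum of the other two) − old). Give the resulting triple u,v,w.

start (-3,-1,-8) = (f(1,0),f(0,1),f(1,1))
replace slot 1: 2·((-1)+(-8)) − (-3) = -15 → (-15,-1,-8)
replace slot 2: 2·((-15)+(-8)) − (-1) = -45 → (-15,-45,-8)
replace slot 1: 2·((-45)+(-8)) − (-15) = -91 → (-91,-45,-8)
replace slot 2: 2·((-91)+(-8)) − (-45) = -153 → (-91,-153,-8)

-91,-153,-8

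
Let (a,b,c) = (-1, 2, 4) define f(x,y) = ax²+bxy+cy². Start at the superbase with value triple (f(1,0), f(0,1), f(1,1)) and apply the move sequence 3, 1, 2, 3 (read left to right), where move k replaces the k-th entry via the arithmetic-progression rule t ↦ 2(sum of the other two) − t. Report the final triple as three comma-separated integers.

start (-1,4,5) = (f(1,0),f(0,1),f(1,1))
replace slot 3: 2·((-1)+4) − 5 = 1 → (-1,4,1)
replace slot 1: 2·(4+1) − (-1) = 11 → (11,4,1)
replace slot 2: 2·(11+1) − 4 = 20 → (11,20,1)
replace slot 3: 2·(11+20) − 1 = 61 → (11,20,61)

11,20,61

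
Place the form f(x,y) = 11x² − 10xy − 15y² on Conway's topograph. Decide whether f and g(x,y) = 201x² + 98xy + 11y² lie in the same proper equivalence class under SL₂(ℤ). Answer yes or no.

D₁ = 760, D₂ = 760
river cycle of f (length 14): (-15, 10, 11), (11, 12, -14), (-14, 16, 9), (9, 20, -10), (-10, 20, 9), (9, 16, -14), (-14, 12, 11), (11, 10, -15), (-15, 20, 6), (6, 16, -21), … (4 more)
river cycle of g (length 14): (11, 12, -14), (-14, 16, 9), (9, 20, -10), (-10, 20, 9), (9, 16, -14), (-14, 12, 11), (11, 10, -15), (-15, 20, 6), (6, 16, -21), (-21, 26, 1), … (4 more)
cycles coincide ⇒ equivalent

yes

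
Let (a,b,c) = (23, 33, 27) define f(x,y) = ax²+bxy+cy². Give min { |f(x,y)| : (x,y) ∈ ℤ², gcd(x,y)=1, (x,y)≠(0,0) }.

translate: b→-13 (≡33 mod 46), so (23,33,27)→(23,-13,17)
flip: (23,-13,17)→(17,13,23)
reduced (well bottom): (17,13,23) with a≤c, −a<b≤a
well minimum = a = 17

17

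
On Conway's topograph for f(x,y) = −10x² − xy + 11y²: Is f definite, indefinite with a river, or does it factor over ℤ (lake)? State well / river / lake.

D = b²−4ac = (-1)² − 4·(-10)·11 = 441
D = 21² is a perfect square ⇒ form factors over ℤ ⇒ lakes

lake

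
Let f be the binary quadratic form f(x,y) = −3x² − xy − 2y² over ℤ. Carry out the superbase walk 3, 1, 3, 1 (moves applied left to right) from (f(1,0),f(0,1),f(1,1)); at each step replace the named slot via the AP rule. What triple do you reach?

start (-3,-2,-6) = (f(1,0),f(0,1),f(1,1))
replace slot 3: 2·((-3)+(-2)) − (-6) = -4 → (-3,-2,-4)
replace slot 1: 2·((-2)+(-4)) − (-3) = -9 → (-9,-2,-4)
replace slot 3: 2·((-9)+(-2)) − (-4) = -18 → (-9,-2,-18)
replace slot 1: 2·((-2)+(-18)) − (-9) = -31 → (-31,-2,-18)

-31,-2,-18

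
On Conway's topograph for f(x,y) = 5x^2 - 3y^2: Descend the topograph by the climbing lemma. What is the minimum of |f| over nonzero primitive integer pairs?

descent: ρ → (-3,6,2)  [lands on river]
river: ρ → (2,6,-3)
closes: descent 1, river 2
min |a| on river = 2

2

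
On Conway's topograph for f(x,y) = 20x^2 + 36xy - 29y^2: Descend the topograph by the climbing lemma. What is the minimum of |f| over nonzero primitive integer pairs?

river: ρ → (-29,22,27)
river: ρ → (27,32,-24)
river: ρ → (-24,16,35)
river: ρ → (35,54,-5)
river: ρ → (-5,56,24)
river: ρ → (24,40,-21)
river: ρ → (-21,44,20)
river: ρ → (20,36,-29)
closes: descent 0, river 8
min |a| on river = 5

5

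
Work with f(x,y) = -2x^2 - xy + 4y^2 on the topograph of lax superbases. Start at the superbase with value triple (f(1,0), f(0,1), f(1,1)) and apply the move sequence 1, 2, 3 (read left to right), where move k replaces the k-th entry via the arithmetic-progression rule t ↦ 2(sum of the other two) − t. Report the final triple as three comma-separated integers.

start (-2,4,1) = (f(1,0),f(0,1),f(1,1))
replace slot 1: 2·(4+1) − (-2) = 12 → (12,4,1)
replace slot 2: 2·(12+1) − 4 = 22 → (12,22,1)
replace slot 3: 2·(12+22) − 1 = 67 → (12,22,67)

12,22,67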